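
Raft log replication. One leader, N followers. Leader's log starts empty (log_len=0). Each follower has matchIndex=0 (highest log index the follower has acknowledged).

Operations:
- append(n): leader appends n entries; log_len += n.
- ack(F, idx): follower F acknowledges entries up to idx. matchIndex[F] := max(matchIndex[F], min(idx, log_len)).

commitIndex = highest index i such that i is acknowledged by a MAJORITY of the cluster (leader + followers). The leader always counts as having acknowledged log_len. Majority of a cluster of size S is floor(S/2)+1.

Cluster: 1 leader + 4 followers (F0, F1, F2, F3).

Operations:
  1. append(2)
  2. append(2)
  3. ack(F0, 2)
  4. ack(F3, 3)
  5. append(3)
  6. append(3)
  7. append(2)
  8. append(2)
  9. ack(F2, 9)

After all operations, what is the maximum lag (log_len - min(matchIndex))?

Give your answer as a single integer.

Answer: 14

Derivation:
Op 1: append 2 -> log_len=2
Op 2: append 2 -> log_len=4
Op 3: F0 acks idx 2 -> match: F0=2 F1=0 F2=0 F3=0; commitIndex=0
Op 4: F3 acks idx 3 -> match: F0=2 F1=0 F2=0 F3=3; commitIndex=2
Op 5: append 3 -> log_len=7
Op 6: append 3 -> log_len=10
Op 7: append 2 -> log_len=12
Op 8: append 2 -> log_len=14
Op 9: F2 acks idx 9 -> match: F0=2 F1=0 F2=9 F3=3; commitIndex=3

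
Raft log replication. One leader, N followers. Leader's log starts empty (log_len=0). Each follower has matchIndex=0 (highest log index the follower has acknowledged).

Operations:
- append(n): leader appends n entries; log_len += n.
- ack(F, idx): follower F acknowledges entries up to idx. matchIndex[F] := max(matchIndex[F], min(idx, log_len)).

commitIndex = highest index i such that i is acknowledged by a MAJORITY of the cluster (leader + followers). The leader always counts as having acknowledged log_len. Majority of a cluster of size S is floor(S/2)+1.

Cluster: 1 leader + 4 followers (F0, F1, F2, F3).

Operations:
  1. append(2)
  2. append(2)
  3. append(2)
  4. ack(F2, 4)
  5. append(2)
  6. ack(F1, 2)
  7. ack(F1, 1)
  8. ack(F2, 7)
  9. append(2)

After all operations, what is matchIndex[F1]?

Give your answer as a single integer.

Op 1: append 2 -> log_len=2
Op 2: append 2 -> log_len=4
Op 3: append 2 -> log_len=6
Op 4: F2 acks idx 4 -> match: F0=0 F1=0 F2=4 F3=0; commitIndex=0
Op 5: append 2 -> log_len=8
Op 6: F1 acks idx 2 -> match: F0=0 F1=2 F2=4 F3=0; commitIndex=2
Op 7: F1 acks idx 1 -> match: F0=0 F1=2 F2=4 F3=0; commitIndex=2
Op 8: F2 acks idx 7 -> match: F0=0 F1=2 F2=7 F3=0; commitIndex=2
Op 9: append 2 -> log_len=10

Answer: 2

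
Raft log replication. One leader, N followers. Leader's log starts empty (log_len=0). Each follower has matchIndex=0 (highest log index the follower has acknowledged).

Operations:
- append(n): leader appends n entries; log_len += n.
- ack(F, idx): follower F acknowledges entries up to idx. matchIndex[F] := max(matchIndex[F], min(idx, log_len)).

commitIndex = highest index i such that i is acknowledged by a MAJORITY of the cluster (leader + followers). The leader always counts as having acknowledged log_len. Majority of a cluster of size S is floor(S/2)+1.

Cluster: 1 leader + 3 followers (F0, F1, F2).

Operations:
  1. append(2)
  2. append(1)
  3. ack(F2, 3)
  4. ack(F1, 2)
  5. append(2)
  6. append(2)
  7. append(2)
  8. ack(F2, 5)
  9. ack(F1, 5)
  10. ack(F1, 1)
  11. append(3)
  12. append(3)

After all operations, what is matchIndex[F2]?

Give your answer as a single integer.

Op 1: append 2 -> log_len=2
Op 2: append 1 -> log_len=3
Op 3: F2 acks idx 3 -> match: F0=0 F1=0 F2=3; commitIndex=0
Op 4: F1 acks idx 2 -> match: F0=0 F1=2 F2=3; commitIndex=2
Op 5: append 2 -> log_len=5
Op 6: append 2 -> log_len=7
Op 7: append 2 -> log_len=9
Op 8: F2 acks idx 5 -> match: F0=0 F1=2 F2=5; commitIndex=2
Op 9: F1 acks idx 5 -> match: F0=0 F1=5 F2=5; commitIndex=5
Op 10: F1 acks idx 1 -> match: F0=0 F1=5 F2=5; commitIndex=5
Op 11: append 3 -> log_len=12
Op 12: append 3 -> log_len=15

Answer: 5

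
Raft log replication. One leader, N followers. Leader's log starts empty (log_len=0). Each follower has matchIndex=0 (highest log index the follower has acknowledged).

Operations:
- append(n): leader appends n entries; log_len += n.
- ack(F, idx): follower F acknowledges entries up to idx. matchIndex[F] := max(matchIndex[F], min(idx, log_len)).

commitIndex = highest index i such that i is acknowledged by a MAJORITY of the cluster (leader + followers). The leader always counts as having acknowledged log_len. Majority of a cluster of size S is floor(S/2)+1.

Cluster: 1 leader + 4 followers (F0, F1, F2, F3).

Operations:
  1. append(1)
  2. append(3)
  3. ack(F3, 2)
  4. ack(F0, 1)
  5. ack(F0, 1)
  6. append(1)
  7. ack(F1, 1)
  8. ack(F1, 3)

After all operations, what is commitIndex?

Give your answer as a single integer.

Answer: 2

Derivation:
Op 1: append 1 -> log_len=1
Op 2: append 3 -> log_len=4
Op 3: F3 acks idx 2 -> match: F0=0 F1=0 F2=0 F3=2; commitIndex=0
Op 4: F0 acks idx 1 -> match: F0=1 F1=0 F2=0 F3=2; commitIndex=1
Op 5: F0 acks idx 1 -> match: F0=1 F1=0 F2=0 F3=2; commitIndex=1
Op 6: append 1 -> log_len=5
Op 7: F1 acks idx 1 -> match: F0=1 F1=1 F2=0 F3=2; commitIndex=1
Op 8: F1 acks idx 3 -> match: F0=1 F1=3 F2=0 F3=2; commitIndex=2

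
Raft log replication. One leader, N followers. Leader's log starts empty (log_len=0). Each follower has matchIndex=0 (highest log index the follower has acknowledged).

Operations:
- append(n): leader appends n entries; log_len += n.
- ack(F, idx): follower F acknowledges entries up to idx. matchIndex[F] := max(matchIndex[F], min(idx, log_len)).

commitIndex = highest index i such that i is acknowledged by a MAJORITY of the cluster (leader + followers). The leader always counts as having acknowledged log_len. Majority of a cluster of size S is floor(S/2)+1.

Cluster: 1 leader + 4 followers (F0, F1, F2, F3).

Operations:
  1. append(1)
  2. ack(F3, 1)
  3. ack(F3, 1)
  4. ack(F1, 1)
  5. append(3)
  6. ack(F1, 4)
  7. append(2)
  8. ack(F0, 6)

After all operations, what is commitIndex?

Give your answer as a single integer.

Answer: 4

Derivation:
Op 1: append 1 -> log_len=1
Op 2: F3 acks idx 1 -> match: F0=0 F1=0 F2=0 F3=1; commitIndex=0
Op 3: F3 acks idx 1 -> match: F0=0 F1=0 F2=0 F3=1; commitIndex=0
Op 4: F1 acks idx 1 -> match: F0=0 F1=1 F2=0 F3=1; commitIndex=1
Op 5: append 3 -> log_len=4
Op 6: F1 acks idx 4 -> match: F0=0 F1=4 F2=0 F3=1; commitIndex=1
Op 7: append 2 -> log_len=6
Op 8: F0 acks idx 6 -> match: F0=6 F1=4 F2=0 F3=1; commitIndex=4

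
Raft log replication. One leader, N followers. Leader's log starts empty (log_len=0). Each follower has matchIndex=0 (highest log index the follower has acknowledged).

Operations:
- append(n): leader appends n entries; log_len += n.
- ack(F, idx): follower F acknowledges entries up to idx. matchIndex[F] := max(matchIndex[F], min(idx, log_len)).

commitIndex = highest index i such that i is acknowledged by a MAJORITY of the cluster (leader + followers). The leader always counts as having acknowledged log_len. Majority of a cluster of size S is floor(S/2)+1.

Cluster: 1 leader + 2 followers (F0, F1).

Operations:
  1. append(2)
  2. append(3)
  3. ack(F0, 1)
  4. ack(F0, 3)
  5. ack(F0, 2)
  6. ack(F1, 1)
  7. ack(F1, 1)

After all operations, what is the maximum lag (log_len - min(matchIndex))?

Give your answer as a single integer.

Answer: 4

Derivation:
Op 1: append 2 -> log_len=2
Op 2: append 3 -> log_len=5
Op 3: F0 acks idx 1 -> match: F0=1 F1=0; commitIndex=1
Op 4: F0 acks idx 3 -> match: F0=3 F1=0; commitIndex=3
Op 5: F0 acks idx 2 -> match: F0=3 F1=0; commitIndex=3
Op 6: F1 acks idx 1 -> match: F0=3 F1=1; commitIndex=3
Op 7: F1 acks idx 1 -> match: F0=3 F1=1; commitIndex=3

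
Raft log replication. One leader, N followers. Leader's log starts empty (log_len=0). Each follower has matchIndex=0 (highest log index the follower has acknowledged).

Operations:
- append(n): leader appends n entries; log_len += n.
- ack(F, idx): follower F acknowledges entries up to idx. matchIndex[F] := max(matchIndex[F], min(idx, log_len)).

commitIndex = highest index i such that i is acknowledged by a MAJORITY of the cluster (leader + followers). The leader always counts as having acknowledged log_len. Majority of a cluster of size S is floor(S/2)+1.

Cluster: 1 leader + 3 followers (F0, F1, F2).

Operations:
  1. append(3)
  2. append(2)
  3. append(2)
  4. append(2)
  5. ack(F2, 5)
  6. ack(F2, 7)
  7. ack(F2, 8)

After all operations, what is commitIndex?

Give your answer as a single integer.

Answer: 0

Derivation:
Op 1: append 3 -> log_len=3
Op 2: append 2 -> log_len=5
Op 3: append 2 -> log_len=7
Op 4: append 2 -> log_len=9
Op 5: F2 acks idx 5 -> match: F0=0 F1=0 F2=5; commitIndex=0
Op 6: F2 acks idx 7 -> match: F0=0 F1=0 F2=7; commitIndex=0
Op 7: F2 acks idx 8 -> match: F0=0 F1=0 F2=8; commitIndex=0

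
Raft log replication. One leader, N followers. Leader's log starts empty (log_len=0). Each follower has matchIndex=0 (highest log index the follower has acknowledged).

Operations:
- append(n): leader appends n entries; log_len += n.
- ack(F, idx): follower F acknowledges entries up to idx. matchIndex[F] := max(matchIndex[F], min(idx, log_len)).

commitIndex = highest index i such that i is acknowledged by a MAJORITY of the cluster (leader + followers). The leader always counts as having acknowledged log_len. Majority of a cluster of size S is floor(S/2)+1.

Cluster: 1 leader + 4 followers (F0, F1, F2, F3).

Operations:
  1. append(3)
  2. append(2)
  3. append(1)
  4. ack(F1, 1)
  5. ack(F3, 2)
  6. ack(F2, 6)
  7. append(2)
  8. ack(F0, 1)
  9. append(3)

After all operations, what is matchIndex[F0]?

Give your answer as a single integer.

Op 1: append 3 -> log_len=3
Op 2: append 2 -> log_len=5
Op 3: append 1 -> log_len=6
Op 4: F1 acks idx 1 -> match: F0=0 F1=1 F2=0 F3=0; commitIndex=0
Op 5: F3 acks idx 2 -> match: F0=0 F1=1 F2=0 F3=2; commitIndex=1
Op 6: F2 acks idx 6 -> match: F0=0 F1=1 F2=6 F3=2; commitIndex=2
Op 7: append 2 -> log_len=8
Op 8: F0 acks idx 1 -> match: F0=1 F1=1 F2=6 F3=2; commitIndex=2
Op 9: append 3 -> log_len=11

Answer: 1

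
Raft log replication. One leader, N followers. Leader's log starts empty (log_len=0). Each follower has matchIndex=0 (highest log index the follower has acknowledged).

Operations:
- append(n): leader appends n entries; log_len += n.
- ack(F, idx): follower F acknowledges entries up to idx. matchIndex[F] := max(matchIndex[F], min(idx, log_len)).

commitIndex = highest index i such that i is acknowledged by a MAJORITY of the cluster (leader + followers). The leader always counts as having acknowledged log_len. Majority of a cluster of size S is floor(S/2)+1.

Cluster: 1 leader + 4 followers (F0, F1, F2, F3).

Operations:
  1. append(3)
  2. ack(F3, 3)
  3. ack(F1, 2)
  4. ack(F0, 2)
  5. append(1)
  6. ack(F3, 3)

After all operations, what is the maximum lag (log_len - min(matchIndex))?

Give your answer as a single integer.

Op 1: append 3 -> log_len=3
Op 2: F3 acks idx 3 -> match: F0=0 F1=0 F2=0 F3=3; commitIndex=0
Op 3: F1 acks idx 2 -> match: F0=0 F1=2 F2=0 F3=3; commitIndex=2
Op 4: F0 acks idx 2 -> match: F0=2 F1=2 F2=0 F3=3; commitIndex=2
Op 5: append 1 -> log_len=4
Op 6: F3 acks idx 3 -> match: F0=2 F1=2 F2=0 F3=3; commitIndex=2

Answer: 4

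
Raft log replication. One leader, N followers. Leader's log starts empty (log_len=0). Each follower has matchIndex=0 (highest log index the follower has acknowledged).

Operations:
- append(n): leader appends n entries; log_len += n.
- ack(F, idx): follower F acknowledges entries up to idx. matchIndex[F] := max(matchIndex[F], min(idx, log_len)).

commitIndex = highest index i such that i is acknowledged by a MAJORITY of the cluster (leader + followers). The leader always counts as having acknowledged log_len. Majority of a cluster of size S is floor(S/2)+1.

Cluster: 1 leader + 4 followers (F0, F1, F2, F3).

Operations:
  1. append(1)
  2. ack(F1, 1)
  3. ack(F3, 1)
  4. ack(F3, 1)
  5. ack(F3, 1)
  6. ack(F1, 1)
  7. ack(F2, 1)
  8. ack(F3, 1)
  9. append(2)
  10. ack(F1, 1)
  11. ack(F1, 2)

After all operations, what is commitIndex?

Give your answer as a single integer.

Answer: 1

Derivation:
Op 1: append 1 -> log_len=1
Op 2: F1 acks idx 1 -> match: F0=0 F1=1 F2=0 F3=0; commitIndex=0
Op 3: F3 acks idx 1 -> match: F0=0 F1=1 F2=0 F3=1; commitIndex=1
Op 4: F3 acks idx 1 -> match: F0=0 F1=1 F2=0 F3=1; commitIndex=1
Op 5: F3 acks idx 1 -> match: F0=0 F1=1 F2=0 F3=1; commitIndex=1
Op 6: F1 acks idx 1 -> match: F0=0 F1=1 F2=0 F3=1; commitIndex=1
Op 7: F2 acks idx 1 -> match: F0=0 F1=1 F2=1 F3=1; commitIndex=1
Op 8: F3 acks idx 1 -> match: F0=0 F1=1 F2=1 F3=1; commitIndex=1
Op 9: append 2 -> log_len=3
Op 10: F1 acks idx 1 -> match: F0=0 F1=1 F2=1 F3=1; commitIndex=1
Op 11: F1 acks idx 2 -> match: F0=0 F1=2 F2=1 F3=1; commitIndex=1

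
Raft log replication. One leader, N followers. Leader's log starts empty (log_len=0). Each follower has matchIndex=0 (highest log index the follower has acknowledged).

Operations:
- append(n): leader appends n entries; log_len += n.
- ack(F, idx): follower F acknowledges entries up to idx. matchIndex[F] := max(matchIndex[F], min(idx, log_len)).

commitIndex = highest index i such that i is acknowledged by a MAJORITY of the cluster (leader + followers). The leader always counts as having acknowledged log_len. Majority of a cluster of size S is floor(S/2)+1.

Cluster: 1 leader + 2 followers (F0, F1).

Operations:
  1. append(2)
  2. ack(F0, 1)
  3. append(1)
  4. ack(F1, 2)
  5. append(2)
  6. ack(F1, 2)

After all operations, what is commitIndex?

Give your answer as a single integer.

Answer: 2

Derivation:
Op 1: append 2 -> log_len=2
Op 2: F0 acks idx 1 -> match: F0=1 F1=0; commitIndex=1
Op 3: append 1 -> log_len=3
Op 4: F1 acks idx 2 -> match: F0=1 F1=2; commitIndex=2
Op 5: append 2 -> log_len=5
Op 6: F1 acks idx 2 -> match: F0=1 F1=2; commitIndex=2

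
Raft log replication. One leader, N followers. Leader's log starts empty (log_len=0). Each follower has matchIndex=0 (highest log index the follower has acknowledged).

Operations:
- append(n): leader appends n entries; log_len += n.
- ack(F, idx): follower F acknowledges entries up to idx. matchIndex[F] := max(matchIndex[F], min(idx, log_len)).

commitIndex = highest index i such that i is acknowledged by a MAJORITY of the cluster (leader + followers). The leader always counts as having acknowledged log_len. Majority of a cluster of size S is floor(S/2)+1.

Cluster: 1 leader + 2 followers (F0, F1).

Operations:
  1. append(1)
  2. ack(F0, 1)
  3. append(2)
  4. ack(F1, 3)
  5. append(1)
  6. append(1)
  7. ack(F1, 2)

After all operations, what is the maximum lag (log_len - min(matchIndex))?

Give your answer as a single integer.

Op 1: append 1 -> log_len=1
Op 2: F0 acks idx 1 -> match: F0=1 F1=0; commitIndex=1
Op 3: append 2 -> log_len=3
Op 4: F1 acks idx 3 -> match: F0=1 F1=3; commitIndex=3
Op 5: append 1 -> log_len=4
Op 6: append 1 -> log_len=5
Op 7: F1 acks idx 2 -> match: F0=1 F1=3; commitIndex=3

Answer: 4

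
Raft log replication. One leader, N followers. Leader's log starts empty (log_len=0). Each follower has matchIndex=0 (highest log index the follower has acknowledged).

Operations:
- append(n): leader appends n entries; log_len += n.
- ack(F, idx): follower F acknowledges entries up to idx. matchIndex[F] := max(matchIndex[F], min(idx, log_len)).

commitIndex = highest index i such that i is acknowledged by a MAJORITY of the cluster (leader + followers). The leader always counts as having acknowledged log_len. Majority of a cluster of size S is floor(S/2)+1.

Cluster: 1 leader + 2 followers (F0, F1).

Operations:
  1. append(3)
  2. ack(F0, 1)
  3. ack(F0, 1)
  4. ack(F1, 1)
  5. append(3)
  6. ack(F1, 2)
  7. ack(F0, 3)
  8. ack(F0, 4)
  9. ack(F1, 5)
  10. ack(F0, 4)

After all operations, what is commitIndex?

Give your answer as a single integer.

Op 1: append 3 -> log_len=3
Op 2: F0 acks idx 1 -> match: F0=1 F1=0; commitIndex=1
Op 3: F0 acks idx 1 -> match: F0=1 F1=0; commitIndex=1
Op 4: F1 acks idx 1 -> match: F0=1 F1=1; commitIndex=1
Op 5: append 3 -> log_len=6
Op 6: F1 acks idx 2 -> match: F0=1 F1=2; commitIndex=2
Op 7: F0 acks idx 3 -> match: F0=3 F1=2; commitIndex=3
Op 8: F0 acks idx 4 -> match: F0=4 F1=2; commitIndex=4
Op 9: F1 acks idx 5 -> match: F0=4 F1=5; commitIndex=5
Op 10: F0 acks idx 4 -> match: F0=4 F1=5; commitIndex=5

Answer: 5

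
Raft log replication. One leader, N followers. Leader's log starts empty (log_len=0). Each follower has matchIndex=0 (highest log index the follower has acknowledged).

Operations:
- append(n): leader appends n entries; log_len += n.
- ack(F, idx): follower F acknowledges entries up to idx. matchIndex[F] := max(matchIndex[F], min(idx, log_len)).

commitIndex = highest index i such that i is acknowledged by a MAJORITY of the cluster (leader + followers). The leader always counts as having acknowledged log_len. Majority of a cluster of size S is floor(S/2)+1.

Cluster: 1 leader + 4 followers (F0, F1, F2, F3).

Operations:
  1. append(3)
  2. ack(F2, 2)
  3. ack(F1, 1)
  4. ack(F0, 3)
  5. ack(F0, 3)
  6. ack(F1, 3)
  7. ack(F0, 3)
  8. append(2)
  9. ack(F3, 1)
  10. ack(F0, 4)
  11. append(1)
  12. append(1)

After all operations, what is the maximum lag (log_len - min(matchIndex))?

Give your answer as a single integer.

Op 1: append 3 -> log_len=3
Op 2: F2 acks idx 2 -> match: F0=0 F1=0 F2=2 F3=0; commitIndex=0
Op 3: F1 acks idx 1 -> match: F0=0 F1=1 F2=2 F3=0; commitIndex=1
Op 4: F0 acks idx 3 -> match: F0=3 F1=1 F2=2 F3=0; commitIndex=2
Op 5: F0 acks idx 3 -> match: F0=3 F1=1 F2=2 F3=0; commitIndex=2
Op 6: F1 acks idx 3 -> match: F0=3 F1=3 F2=2 F3=0; commitIndex=3
Op 7: F0 acks idx 3 -> match: F0=3 F1=3 F2=2 F3=0; commitIndex=3
Op 8: append 2 -> log_len=5
Op 9: F3 acks idx 1 -> match: F0=3 F1=3 F2=2 F3=1; commitIndex=3
Op 10: F0 acks idx 4 -> match: F0=4 F1=3 F2=2 F3=1; commitIndex=3
Op 11: append 1 -> log_len=6
Op 12: append 1 -> log_len=7

Answer: 6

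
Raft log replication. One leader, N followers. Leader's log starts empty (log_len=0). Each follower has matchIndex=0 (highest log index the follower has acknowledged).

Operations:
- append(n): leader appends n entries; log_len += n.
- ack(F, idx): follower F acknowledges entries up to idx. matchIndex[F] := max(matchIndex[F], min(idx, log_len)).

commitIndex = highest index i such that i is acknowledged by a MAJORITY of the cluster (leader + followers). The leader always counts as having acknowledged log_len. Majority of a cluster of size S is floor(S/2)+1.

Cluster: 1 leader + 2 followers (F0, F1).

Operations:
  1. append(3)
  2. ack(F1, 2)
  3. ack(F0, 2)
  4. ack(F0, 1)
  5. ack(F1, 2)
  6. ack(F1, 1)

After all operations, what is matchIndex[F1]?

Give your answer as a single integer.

Op 1: append 3 -> log_len=3
Op 2: F1 acks idx 2 -> match: F0=0 F1=2; commitIndex=2
Op 3: F0 acks idx 2 -> match: F0=2 F1=2; commitIndex=2
Op 4: F0 acks idx 1 -> match: F0=2 F1=2; commitIndex=2
Op 5: F1 acks idx 2 -> match: F0=2 F1=2; commitIndex=2
Op 6: F1 acks idx 1 -> match: F0=2 F1=2; commitIndex=2

Answer: 2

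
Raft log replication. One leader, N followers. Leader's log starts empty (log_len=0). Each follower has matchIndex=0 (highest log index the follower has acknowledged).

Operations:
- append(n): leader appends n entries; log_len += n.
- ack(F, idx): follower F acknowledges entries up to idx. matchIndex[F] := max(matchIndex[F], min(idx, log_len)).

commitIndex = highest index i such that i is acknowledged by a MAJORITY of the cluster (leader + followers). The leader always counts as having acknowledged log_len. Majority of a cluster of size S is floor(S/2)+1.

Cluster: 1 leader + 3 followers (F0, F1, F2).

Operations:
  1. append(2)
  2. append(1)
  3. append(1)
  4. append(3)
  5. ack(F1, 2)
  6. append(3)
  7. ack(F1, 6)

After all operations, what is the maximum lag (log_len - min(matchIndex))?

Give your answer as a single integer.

Op 1: append 2 -> log_len=2
Op 2: append 1 -> log_len=3
Op 3: append 1 -> log_len=4
Op 4: append 3 -> log_len=7
Op 5: F1 acks idx 2 -> match: F0=0 F1=2 F2=0; commitIndex=0
Op 6: append 3 -> log_len=10
Op 7: F1 acks idx 6 -> match: F0=0 F1=6 F2=0; commitIndex=0

Answer: 10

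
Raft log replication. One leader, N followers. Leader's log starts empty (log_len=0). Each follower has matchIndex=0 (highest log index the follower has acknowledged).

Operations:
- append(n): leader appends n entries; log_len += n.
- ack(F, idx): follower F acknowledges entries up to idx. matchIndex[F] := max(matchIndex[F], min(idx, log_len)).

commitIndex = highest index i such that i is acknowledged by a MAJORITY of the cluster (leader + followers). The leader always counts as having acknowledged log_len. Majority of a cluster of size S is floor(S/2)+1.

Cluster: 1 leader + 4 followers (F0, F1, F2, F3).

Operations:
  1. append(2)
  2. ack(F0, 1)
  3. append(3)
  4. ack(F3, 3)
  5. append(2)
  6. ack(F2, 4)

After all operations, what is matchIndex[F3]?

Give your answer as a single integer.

Answer: 3

Derivation:
Op 1: append 2 -> log_len=2
Op 2: F0 acks idx 1 -> match: F0=1 F1=0 F2=0 F3=0; commitIndex=0
Op 3: append 3 -> log_len=5
Op 4: F3 acks idx 3 -> match: F0=1 F1=0 F2=0 F3=3; commitIndex=1
Op 5: append 2 -> log_len=7
Op 6: F2 acks idx 4 -> match: F0=1 F1=0 F2=4 F3=3; commitIndex=3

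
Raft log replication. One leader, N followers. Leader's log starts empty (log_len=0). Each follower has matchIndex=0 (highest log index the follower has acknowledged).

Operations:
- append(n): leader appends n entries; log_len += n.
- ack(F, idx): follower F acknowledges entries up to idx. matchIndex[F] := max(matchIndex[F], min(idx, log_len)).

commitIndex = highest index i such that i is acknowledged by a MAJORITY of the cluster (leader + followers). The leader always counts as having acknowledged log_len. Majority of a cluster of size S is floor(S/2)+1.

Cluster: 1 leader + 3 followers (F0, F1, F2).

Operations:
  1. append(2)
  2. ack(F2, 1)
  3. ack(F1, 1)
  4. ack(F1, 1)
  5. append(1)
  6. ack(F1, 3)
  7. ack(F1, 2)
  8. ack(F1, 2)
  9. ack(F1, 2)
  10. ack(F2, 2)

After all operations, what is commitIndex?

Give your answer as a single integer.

Answer: 2

Derivation:
Op 1: append 2 -> log_len=2
Op 2: F2 acks idx 1 -> match: F0=0 F1=0 F2=1; commitIndex=0
Op 3: F1 acks idx 1 -> match: F0=0 F1=1 F2=1; commitIndex=1
Op 4: F1 acks idx 1 -> match: F0=0 F1=1 F2=1; commitIndex=1
Op 5: append 1 -> log_len=3
Op 6: F1 acks idx 3 -> match: F0=0 F1=3 F2=1; commitIndex=1
Op 7: F1 acks idx 2 -> match: F0=0 F1=3 F2=1; commitIndex=1
Op 8: F1 acks idx 2 -> match: F0=0 F1=3 F2=1; commitIndex=1
Op 9: F1 acks idx 2 -> match: F0=0 F1=3 F2=1; commitIndex=1
Op 10: F2 acks idx 2 -> match: F0=0 F1=3 F2=2; commitIndex=2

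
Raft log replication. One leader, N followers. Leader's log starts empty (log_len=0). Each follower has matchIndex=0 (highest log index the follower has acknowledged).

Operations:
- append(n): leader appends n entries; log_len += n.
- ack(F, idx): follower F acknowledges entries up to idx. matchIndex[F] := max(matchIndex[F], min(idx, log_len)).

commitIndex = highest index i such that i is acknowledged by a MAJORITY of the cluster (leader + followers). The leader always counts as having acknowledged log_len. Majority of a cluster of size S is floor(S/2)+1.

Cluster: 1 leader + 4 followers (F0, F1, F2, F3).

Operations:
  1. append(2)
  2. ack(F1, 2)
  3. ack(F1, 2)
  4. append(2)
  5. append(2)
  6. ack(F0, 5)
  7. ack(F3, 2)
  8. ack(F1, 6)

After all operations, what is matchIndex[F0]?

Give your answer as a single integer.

Op 1: append 2 -> log_len=2
Op 2: F1 acks idx 2 -> match: F0=0 F1=2 F2=0 F3=0; commitIndex=0
Op 3: F1 acks idx 2 -> match: F0=0 F1=2 F2=0 F3=0; commitIndex=0
Op 4: append 2 -> log_len=4
Op 5: append 2 -> log_len=6
Op 6: F0 acks idx 5 -> match: F0=5 F1=2 F2=0 F3=0; commitIndex=2
Op 7: F3 acks idx 2 -> match: F0=5 F1=2 F2=0 F3=2; commitIndex=2
Op 8: F1 acks idx 6 -> match: F0=5 F1=6 F2=0 F3=2; commitIndex=5

Answer: 5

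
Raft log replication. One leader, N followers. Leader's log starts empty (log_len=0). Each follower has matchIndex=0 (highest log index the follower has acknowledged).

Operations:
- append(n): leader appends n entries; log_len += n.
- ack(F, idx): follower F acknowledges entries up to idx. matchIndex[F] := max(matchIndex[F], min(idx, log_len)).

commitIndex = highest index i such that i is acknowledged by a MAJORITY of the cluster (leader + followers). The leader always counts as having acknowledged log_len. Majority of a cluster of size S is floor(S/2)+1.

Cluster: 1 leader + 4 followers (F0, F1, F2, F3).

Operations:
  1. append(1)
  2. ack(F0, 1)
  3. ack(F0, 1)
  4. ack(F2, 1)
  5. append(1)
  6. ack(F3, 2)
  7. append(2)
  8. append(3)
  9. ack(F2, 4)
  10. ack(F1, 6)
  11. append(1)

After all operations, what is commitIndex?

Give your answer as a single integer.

Op 1: append 1 -> log_len=1
Op 2: F0 acks idx 1 -> match: F0=1 F1=0 F2=0 F3=0; commitIndex=0
Op 3: F0 acks idx 1 -> match: F0=1 F1=0 F2=0 F3=0; commitIndex=0
Op 4: F2 acks idx 1 -> match: F0=1 F1=0 F2=1 F3=0; commitIndex=1
Op 5: append 1 -> log_len=2
Op 6: F3 acks idx 2 -> match: F0=1 F1=0 F2=1 F3=2; commitIndex=1
Op 7: append 2 -> log_len=4
Op 8: append 3 -> log_len=7
Op 9: F2 acks idx 4 -> match: F0=1 F1=0 F2=4 F3=2; commitIndex=2
Op 10: F1 acks idx 6 -> match: F0=1 F1=6 F2=4 F3=2; commitIndex=4
Op 11: append 1 -> log_len=8

Answer: 4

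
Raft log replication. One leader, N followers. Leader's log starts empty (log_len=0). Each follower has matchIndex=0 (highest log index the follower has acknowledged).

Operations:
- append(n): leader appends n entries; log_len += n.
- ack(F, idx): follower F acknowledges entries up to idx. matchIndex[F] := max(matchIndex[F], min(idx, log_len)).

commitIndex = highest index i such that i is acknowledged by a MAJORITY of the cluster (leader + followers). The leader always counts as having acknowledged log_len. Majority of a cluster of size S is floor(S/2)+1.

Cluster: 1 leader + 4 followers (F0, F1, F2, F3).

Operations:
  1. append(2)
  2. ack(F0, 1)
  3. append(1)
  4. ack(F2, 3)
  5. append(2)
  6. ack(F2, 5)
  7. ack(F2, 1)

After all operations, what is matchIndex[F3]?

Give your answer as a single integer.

Op 1: append 2 -> log_len=2
Op 2: F0 acks idx 1 -> match: F0=1 F1=0 F2=0 F3=0; commitIndex=0
Op 3: append 1 -> log_len=3
Op 4: F2 acks idx 3 -> match: F0=1 F1=0 F2=3 F3=0; commitIndex=1
Op 5: append 2 -> log_len=5
Op 6: F2 acks idx 5 -> match: F0=1 F1=0 F2=5 F3=0; commitIndex=1
Op 7: F2 acks idx 1 -> match: F0=1 F1=0 F2=5 F3=0; commitIndex=1

Answer: 0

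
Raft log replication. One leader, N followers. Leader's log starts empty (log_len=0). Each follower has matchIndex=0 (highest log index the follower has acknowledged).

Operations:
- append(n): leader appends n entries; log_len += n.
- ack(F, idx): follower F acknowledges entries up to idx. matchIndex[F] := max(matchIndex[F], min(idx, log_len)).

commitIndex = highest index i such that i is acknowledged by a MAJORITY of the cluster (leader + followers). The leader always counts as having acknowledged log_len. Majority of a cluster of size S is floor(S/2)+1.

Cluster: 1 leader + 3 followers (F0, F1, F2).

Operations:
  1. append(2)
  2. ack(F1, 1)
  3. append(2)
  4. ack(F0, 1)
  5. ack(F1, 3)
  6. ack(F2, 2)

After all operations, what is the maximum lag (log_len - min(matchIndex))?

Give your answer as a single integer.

Answer: 3

Derivation:
Op 1: append 2 -> log_len=2
Op 2: F1 acks idx 1 -> match: F0=0 F1=1 F2=0; commitIndex=0
Op 3: append 2 -> log_len=4
Op 4: F0 acks idx 1 -> match: F0=1 F1=1 F2=0; commitIndex=1
Op 5: F1 acks idx 3 -> match: F0=1 F1=3 F2=0; commitIndex=1
Op 6: F2 acks idx 2 -> match: F0=1 F1=3 F2=2; commitIndex=2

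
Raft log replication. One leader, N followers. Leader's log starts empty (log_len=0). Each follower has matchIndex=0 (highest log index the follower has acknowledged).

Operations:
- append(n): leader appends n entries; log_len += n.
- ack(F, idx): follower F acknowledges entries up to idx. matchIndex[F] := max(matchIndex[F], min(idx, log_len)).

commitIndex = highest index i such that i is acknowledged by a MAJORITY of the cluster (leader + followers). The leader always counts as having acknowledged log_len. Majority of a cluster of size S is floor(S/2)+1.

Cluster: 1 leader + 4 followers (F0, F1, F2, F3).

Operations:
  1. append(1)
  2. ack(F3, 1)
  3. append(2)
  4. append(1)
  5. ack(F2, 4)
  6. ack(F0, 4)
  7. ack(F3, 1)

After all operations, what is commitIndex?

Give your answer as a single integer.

Op 1: append 1 -> log_len=1
Op 2: F3 acks idx 1 -> match: F0=0 F1=0 F2=0 F3=1; commitIndex=0
Op 3: append 2 -> log_len=3
Op 4: append 1 -> log_len=4
Op 5: F2 acks idx 4 -> match: F0=0 F1=0 F2=4 F3=1; commitIndex=1
Op 6: F0 acks idx 4 -> match: F0=4 F1=0 F2=4 F3=1; commitIndex=4
Op 7: F3 acks idx 1 -> match: F0=4 F1=0 F2=4 F3=1; commitIndex=4

Answer: 4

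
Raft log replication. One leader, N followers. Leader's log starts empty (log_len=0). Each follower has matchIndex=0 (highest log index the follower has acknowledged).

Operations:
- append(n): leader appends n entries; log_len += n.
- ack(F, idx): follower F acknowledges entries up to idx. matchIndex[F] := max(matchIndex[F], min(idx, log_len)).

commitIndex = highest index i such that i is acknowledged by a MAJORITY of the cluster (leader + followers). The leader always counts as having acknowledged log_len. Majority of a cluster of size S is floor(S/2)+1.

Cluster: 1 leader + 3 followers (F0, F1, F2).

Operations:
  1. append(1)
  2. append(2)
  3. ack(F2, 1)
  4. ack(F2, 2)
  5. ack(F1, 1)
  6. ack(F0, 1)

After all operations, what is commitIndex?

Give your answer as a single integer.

Answer: 1

Derivation:
Op 1: append 1 -> log_len=1
Op 2: append 2 -> log_len=3
Op 3: F2 acks idx 1 -> match: F0=0 F1=0 F2=1; commitIndex=0
Op 4: F2 acks idx 2 -> match: F0=0 F1=0 F2=2; commitIndex=0
Op 5: F1 acks idx 1 -> match: F0=0 F1=1 F2=2; commitIndex=1
Op 6: F0 acks idx 1 -> match: F0=1 F1=1 F2=2; commitIndex=1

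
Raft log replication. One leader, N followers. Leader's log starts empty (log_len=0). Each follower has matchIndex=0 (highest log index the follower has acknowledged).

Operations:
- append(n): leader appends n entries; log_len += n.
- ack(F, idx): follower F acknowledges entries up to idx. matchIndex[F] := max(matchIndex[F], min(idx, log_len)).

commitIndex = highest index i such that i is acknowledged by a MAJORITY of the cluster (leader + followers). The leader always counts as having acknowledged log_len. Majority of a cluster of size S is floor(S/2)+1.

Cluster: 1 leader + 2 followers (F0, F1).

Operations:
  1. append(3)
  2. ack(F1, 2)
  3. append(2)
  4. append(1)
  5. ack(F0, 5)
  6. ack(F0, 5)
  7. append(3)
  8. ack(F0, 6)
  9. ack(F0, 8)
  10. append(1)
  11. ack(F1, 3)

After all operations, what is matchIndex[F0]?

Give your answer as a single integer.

Op 1: append 3 -> log_len=3
Op 2: F1 acks idx 2 -> match: F0=0 F1=2; commitIndex=2
Op 3: append 2 -> log_len=5
Op 4: append 1 -> log_len=6
Op 5: F0 acks idx 5 -> match: F0=5 F1=2; commitIndex=5
Op 6: F0 acks idx 5 -> match: F0=5 F1=2; commitIndex=5
Op 7: append 3 -> log_len=9
Op 8: F0 acks idx 6 -> match: F0=6 F1=2; commitIndex=6
Op 9: F0 acks idx 8 -> match: F0=8 F1=2; commitIndex=8
Op 10: append 1 -> log_len=10
Op 11: F1 acks idx 3 -> match: F0=8 F1=3; commitIndex=8

Answer: 8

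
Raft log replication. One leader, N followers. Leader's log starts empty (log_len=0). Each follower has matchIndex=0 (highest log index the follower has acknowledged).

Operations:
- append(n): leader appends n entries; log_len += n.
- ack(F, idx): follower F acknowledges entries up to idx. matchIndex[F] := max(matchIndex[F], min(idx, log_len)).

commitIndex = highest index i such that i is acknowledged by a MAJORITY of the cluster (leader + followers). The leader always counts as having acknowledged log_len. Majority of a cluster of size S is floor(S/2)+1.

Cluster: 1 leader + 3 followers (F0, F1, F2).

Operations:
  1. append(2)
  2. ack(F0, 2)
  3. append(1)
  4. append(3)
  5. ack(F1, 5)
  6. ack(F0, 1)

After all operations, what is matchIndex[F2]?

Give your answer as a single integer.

Op 1: append 2 -> log_len=2
Op 2: F0 acks idx 2 -> match: F0=2 F1=0 F2=0; commitIndex=0
Op 3: append 1 -> log_len=3
Op 4: append 3 -> log_len=6
Op 5: F1 acks idx 5 -> match: F0=2 F1=5 F2=0; commitIndex=2
Op 6: F0 acks idx 1 -> match: F0=2 F1=5 F2=0; commitIndex=2

Answer: 0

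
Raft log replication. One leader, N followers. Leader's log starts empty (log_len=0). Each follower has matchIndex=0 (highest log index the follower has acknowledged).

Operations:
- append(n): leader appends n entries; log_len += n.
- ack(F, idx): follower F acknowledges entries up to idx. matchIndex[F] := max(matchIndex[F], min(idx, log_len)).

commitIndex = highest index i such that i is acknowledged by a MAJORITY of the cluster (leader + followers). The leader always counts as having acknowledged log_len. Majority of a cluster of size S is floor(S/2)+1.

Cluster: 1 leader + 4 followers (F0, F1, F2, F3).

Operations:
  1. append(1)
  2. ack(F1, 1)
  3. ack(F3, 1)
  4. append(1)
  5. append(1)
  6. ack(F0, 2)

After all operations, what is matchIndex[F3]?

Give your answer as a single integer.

Op 1: append 1 -> log_len=1
Op 2: F1 acks idx 1 -> match: F0=0 F1=1 F2=0 F3=0; commitIndex=0
Op 3: F3 acks idx 1 -> match: F0=0 F1=1 F2=0 F3=1; commitIndex=1
Op 4: append 1 -> log_len=2
Op 5: append 1 -> log_len=3
Op 6: F0 acks idx 2 -> match: F0=2 F1=1 F2=0 F3=1; commitIndex=1

Answer: 1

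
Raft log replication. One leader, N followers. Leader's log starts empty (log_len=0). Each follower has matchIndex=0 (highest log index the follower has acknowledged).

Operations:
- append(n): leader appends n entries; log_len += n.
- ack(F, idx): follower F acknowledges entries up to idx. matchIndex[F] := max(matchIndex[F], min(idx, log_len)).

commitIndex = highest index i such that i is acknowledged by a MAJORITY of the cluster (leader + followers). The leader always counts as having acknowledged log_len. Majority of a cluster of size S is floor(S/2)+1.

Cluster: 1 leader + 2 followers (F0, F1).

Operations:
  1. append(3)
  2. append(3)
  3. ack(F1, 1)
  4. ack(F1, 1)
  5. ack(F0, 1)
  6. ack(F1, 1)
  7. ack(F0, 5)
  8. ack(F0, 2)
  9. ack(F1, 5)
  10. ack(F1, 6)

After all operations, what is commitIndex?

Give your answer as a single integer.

Answer: 6

Derivation:
Op 1: append 3 -> log_len=3
Op 2: append 3 -> log_len=6
Op 3: F1 acks idx 1 -> match: F0=0 F1=1; commitIndex=1
Op 4: F1 acks idx 1 -> match: F0=0 F1=1; commitIndex=1
Op 5: F0 acks idx 1 -> match: F0=1 F1=1; commitIndex=1
Op 6: F1 acks idx 1 -> match: F0=1 F1=1; commitIndex=1
Op 7: F0 acks idx 5 -> match: F0=5 F1=1; commitIndex=5
Op 8: F0 acks idx 2 -> match: F0=5 F1=1; commitIndex=5
Op 9: F1 acks idx 5 -> match: F0=5 F1=5; commitIndex=5
Op 10: F1 acks idx 6 -> match: F0=5 F1=6; commitIndex=6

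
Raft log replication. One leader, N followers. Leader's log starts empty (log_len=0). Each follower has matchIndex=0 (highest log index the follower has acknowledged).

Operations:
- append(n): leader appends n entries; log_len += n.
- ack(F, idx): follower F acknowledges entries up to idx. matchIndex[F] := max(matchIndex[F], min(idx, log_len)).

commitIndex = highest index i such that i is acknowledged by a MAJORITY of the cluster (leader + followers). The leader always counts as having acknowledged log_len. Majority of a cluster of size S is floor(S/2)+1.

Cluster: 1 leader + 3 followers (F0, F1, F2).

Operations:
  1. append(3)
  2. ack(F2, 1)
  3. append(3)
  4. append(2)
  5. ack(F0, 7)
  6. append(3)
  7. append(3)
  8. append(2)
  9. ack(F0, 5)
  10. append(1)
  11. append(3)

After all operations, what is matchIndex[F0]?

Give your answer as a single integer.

Answer: 7

Derivation:
Op 1: append 3 -> log_len=3
Op 2: F2 acks idx 1 -> match: F0=0 F1=0 F2=1; commitIndex=0
Op 3: append 3 -> log_len=6
Op 4: append 2 -> log_len=8
Op 5: F0 acks idx 7 -> match: F0=7 F1=0 F2=1; commitIndex=1
Op 6: append 3 -> log_len=11
Op 7: append 3 -> log_len=14
Op 8: append 2 -> log_len=16
Op 9: F0 acks idx 5 -> match: F0=7 F1=0 F2=1; commitIndex=1
Op 10: append 1 -> log_len=17
Op 11: append 3 -> log_len=20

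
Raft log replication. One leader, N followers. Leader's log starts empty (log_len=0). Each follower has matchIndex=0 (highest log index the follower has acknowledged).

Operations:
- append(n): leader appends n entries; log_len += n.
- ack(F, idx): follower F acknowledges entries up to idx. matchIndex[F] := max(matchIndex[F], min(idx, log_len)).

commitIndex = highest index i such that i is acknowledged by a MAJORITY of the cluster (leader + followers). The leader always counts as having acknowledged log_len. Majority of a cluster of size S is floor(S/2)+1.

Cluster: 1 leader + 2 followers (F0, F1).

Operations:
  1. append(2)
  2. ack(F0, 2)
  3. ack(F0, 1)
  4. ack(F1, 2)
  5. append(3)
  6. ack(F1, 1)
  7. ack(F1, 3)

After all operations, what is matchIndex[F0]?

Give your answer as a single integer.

Op 1: append 2 -> log_len=2
Op 2: F0 acks idx 2 -> match: F0=2 F1=0; commitIndex=2
Op 3: F0 acks idx 1 -> match: F0=2 F1=0; commitIndex=2
Op 4: F1 acks idx 2 -> match: F0=2 F1=2; commitIndex=2
Op 5: append 3 -> log_len=5
Op 6: F1 acks idx 1 -> match: F0=2 F1=2; commitIndex=2
Op 7: F1 acks idx 3 -> match: F0=2 F1=3; commitIndex=3

Answer: 2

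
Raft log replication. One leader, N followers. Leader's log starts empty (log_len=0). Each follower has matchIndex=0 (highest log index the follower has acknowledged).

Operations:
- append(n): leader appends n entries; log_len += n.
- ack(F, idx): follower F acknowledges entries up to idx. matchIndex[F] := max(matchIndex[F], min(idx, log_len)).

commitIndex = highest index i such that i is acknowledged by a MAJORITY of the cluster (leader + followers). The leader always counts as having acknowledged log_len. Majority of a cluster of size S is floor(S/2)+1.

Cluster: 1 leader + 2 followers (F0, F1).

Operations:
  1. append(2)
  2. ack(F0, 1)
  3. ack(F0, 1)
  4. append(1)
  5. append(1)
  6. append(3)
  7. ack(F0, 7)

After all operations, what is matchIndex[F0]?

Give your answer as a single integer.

Op 1: append 2 -> log_len=2
Op 2: F0 acks idx 1 -> match: F0=1 F1=0; commitIndex=1
Op 3: F0 acks idx 1 -> match: F0=1 F1=0; commitIndex=1
Op 4: append 1 -> log_len=3
Op 5: append 1 -> log_len=4
Op 6: append 3 -> log_len=7
Op 7: F0 acks idx 7 -> match: F0=7 F1=0; commitIndex=7

Answer: 7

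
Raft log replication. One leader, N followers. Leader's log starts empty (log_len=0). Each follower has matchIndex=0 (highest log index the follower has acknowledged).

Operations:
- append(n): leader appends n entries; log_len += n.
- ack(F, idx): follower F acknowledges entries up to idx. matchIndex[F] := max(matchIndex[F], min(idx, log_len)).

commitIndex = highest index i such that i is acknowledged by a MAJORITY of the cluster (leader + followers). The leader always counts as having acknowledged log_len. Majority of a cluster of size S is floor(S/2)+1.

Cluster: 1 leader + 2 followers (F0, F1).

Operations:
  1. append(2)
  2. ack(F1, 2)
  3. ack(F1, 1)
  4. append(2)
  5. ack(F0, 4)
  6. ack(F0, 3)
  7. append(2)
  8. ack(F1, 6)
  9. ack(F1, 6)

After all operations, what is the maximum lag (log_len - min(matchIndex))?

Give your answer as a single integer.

Answer: 2

Derivation:
Op 1: append 2 -> log_len=2
Op 2: F1 acks idx 2 -> match: F0=0 F1=2; commitIndex=2
Op 3: F1 acks idx 1 -> match: F0=0 F1=2; commitIndex=2
Op 4: append 2 -> log_len=4
Op 5: F0 acks idx 4 -> match: F0=4 F1=2; commitIndex=4
Op 6: F0 acks idx 3 -> match: F0=4 F1=2; commitIndex=4
Op 7: append 2 -> log_len=6
Op 8: F1 acks idx 6 -> match: F0=4 F1=6; commitIndex=6
Op 9: F1 acks idx 6 -> match: F0=4 F1=6; commitIndex=6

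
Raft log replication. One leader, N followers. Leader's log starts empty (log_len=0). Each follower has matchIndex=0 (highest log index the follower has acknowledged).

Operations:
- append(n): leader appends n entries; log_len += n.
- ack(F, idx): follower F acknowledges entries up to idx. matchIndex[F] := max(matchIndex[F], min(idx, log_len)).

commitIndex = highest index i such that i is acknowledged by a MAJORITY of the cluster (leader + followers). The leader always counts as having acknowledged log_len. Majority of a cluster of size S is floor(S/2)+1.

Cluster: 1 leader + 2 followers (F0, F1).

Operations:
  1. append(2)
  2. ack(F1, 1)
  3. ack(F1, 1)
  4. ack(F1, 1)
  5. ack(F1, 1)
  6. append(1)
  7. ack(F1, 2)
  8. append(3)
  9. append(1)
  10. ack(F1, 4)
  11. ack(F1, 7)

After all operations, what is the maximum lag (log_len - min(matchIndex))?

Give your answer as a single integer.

Op 1: append 2 -> log_len=2
Op 2: F1 acks idx 1 -> match: F0=0 F1=1; commitIndex=1
Op 3: F1 acks idx 1 -> match: F0=0 F1=1; commitIndex=1
Op 4: F1 acks idx 1 -> match: F0=0 F1=1; commitIndex=1
Op 5: F1 acks idx 1 -> match: F0=0 F1=1; commitIndex=1
Op 6: append 1 -> log_len=3
Op 7: F1 acks idx 2 -> match: F0=0 F1=2; commitIndex=2
Op 8: append 3 -> log_len=6
Op 9: append 1 -> log_len=7
Op 10: F1 acks idx 4 -> match: F0=0 F1=4; commitIndex=4
Op 11: F1 acks idx 7 -> match: F0=0 F1=7; commitIndex=7

Answer: 7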